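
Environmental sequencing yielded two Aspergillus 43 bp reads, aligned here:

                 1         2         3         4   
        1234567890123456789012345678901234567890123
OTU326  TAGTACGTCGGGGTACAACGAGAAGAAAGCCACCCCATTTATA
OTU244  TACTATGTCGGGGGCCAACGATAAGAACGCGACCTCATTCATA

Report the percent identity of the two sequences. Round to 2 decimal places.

79.07%

Differing sites — 3:G/C; 6:C/T; 14:T/G; 15:A/C; 22:G/T; 28:A/C; 31:C/G; 35:C/T; 40:T/C.
34 of the 43 sites match, so the percent identity is 34/43 × 100 = 79.07%.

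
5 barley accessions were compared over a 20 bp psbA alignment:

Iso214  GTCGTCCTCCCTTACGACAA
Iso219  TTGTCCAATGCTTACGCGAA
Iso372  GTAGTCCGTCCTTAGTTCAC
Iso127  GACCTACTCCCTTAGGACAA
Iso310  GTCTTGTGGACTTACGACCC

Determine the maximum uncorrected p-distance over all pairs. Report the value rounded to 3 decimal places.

0.650

Pairwise Hamming distances:
  Iso214 vs Iso219: 10
  Iso214 vs Iso372: 7
  Iso214 vs Iso127: 4
  Iso214 vs Iso310: 8
  Iso219 vs Iso372: 12
  Iso219 vs Iso127: 13
  Iso219 vs Iso310: 12
  Iso372 vs Iso127: 9
  Iso372 vs Iso310: 10
  Iso127 vs Iso310: 10
The largest is 13 mismatches, between Iso219 and Iso127; p = 13/20 = 0.650.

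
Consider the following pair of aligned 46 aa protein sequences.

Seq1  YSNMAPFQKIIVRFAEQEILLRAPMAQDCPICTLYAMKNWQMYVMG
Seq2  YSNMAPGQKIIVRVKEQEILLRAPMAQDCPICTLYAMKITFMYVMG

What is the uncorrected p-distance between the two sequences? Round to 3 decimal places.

Differing sites — 7:F/G; 14:F/V; 15:A/K; 39:N/I; 40:W/T; 41:Q/F.
There are 6 differences over 46 sites, so p = 6/46 = 0.130.

0.130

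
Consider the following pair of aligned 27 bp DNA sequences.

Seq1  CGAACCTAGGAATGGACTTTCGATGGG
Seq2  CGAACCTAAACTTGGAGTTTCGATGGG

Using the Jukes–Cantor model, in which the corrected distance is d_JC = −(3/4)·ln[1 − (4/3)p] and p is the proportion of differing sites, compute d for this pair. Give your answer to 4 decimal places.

0.2127

Mismatches occur at site 9 (G↔A), site 10 (G↔A), site 11 (A↔C), site 12 (A↔T), site 17 (C↔G).
p = 5/27 = 0.185185.
d = −0.75 · ln(1 − (4/3)·0.185185) = −0.75 · ln(0.753087) = −0.75 · (-0.283575) = 0.2127.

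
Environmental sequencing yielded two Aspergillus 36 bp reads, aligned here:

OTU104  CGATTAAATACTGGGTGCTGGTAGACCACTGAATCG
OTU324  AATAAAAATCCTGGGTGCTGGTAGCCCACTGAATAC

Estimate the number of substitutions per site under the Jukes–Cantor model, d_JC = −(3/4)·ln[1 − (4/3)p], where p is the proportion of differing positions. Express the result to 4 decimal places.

0.3041

Differing sites — 1:C/A; 2:G/A; 3:A/T; 4:T/A; 5:T/A; 10:A/C; 25:A/C; 35:C/A; 36:G/C.
p = 9/36 = 0.250000.
d = −0.75 · ln(1 − (4/3)·0.250000) = −0.75 · ln(0.666667) = −0.75 · (-0.405465) = 0.3041.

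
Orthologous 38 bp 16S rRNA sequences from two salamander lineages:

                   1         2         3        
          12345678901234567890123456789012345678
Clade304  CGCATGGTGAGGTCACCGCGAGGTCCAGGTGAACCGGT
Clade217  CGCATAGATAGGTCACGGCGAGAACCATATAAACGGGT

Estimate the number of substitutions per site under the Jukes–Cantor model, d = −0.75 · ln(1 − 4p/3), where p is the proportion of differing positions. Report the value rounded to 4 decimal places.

Differing sites — 6:G/A; 8:T/A; 9:G/T; 17:C/G; 23:G/A; 24:T/A; 28:G/T; 29:G/A; 31:G/A; 35:C/G.
p = 10/38 = 0.263158.
d = −0.75 · ln(1 − (4/3)·0.263158) = −0.75 · ln(0.649123) = −0.75 · (-0.432133) = 0.3241.

0.3241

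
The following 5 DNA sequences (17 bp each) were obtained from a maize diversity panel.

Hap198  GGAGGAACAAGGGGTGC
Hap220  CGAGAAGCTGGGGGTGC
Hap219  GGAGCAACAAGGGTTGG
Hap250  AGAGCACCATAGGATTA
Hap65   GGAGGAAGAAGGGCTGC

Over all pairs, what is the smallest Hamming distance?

2

Pairwise Hamming distances:
  Hap198 vs Hap220: 5
  Hap198 vs Hap219: 3
  Hap198 vs Hap250: 8
  Hap198 vs Hap65: 2
  Hap220 vs Hap219: 7
  Hap220 vs Hap250: 9
  Hap220 vs Hap65: 7
  Hap219 vs Hap250: 7
  Hap219 vs Hap65: 4
  Hap250 vs Hap65: 9
The smallest is 2, between Hap198 and Hap65.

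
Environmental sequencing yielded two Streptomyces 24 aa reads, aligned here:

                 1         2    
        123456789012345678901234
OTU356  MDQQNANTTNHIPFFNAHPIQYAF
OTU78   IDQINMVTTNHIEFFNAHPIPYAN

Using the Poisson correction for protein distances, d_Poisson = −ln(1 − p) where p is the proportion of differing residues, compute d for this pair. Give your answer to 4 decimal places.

0.3448

Differing sites — 1:M/I; 4:Q/I; 6:A/M; 7:N/V; 13:P/E; 21:Q/P; 24:F/N.
p = 7/24 = 0.291667.
d = −ln(1 − 0.291667) = −ln(0.708333) = 0.3448.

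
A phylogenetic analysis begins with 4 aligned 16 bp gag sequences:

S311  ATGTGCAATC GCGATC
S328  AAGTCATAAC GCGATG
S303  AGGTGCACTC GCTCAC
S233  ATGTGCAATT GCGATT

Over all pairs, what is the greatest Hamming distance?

10

Pairwise Hamming distances:
  S311 vs S328: 6
  S311 vs S303: 5
  S311 vs S233: 2
  S328 vs S303: 10
  S328 vs S233: 7
  S303 vs S233: 7
The largest is 10, between S328 and S303.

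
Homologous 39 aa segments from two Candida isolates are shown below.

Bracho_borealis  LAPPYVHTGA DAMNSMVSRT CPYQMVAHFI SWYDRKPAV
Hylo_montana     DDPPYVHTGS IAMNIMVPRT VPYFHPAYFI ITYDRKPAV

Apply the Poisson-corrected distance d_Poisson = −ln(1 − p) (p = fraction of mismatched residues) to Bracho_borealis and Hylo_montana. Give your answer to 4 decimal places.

0.4055

The sequences differ at positions 1 (L/D), 2 (A/D), 10 (A/S), 11 (D/I), 15 (S/I), 18 (S/P), 21 (C/V), 24 (Q/F), 25 (M/H), 26 (V/P), 28 (H/Y), 31 (S/I), 32 (W/T).
p = 13/39 = 0.333333.
d = −ln(1 − 0.333333) = −ln(0.666667) = 0.4055.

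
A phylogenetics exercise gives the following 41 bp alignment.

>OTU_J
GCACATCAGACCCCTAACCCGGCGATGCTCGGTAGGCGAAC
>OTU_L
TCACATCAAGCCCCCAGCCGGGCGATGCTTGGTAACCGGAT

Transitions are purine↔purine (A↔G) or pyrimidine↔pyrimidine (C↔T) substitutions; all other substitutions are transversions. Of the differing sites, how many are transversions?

Mismatches occur at site 1 (G→T, transversion), site 9 (G→A, transition), site 10 (A→G, transition), site 15 (T→C, transition), site 17 (A→G, transition), site 20 (C→G, transversion), site 30 (C→T, transition), site 35 (G→A, transition), site 36 (G→C, transversion), site 39 (A→G, transition), site 41 (C→T, transition).
Of the 11 differences, 8 transitions and 3 transversions, so the answer is 3.

3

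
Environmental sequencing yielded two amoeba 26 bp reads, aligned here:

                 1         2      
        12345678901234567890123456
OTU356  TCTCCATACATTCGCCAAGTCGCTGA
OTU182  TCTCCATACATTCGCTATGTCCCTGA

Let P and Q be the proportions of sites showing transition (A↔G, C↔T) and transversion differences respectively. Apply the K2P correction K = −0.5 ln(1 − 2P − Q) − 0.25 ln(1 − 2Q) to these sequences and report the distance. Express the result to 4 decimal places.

0.1253

Mismatches occur at site 16 (C↔T, transition), site 18 (A↔T, transversion), site 22 (G↔C, transversion).
Of the 3 differences, 1 transition and 2 transversions over 26 sites: P = 1/26 = 0.038462, Q = 2/26 = 0.076923.
d = −0.5·ln(0.846153) − 0.25·ln(0.846154) = −0.5·(-0.167055) − 0.25·(-0.167054) = 0.1253.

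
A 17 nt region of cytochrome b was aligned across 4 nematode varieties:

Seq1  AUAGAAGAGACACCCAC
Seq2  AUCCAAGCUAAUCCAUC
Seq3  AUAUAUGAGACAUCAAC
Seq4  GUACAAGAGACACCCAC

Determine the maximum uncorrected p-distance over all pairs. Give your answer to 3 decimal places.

Pairwise Hamming distances:
  Seq1 vs Seq2: 8
  Seq1 vs Seq3: 4
  Seq1 vs Seq4: 2
  Seq2 vs Seq3: 9
  Seq2 vs Seq4: 8
  Seq3 vs Seq4: 5
The largest is 9 mismatches, between Seq2 and Seq3; p = 9/17 = 0.529.

0.529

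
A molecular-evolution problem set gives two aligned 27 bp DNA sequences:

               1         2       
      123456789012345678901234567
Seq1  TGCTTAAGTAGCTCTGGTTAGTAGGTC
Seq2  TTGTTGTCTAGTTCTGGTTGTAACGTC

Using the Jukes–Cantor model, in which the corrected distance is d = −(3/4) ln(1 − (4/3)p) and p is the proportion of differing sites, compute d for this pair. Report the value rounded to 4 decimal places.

0.5107

Differing sites — 2:G/T; 3:C/G; 6:A/G; 7:A/T; 8:G/C; 12:C/T; 20:A/G; 21:G/T; 22:T/A; 24:G/C.
p = 10/27 = 0.370370.
d = −0.75 · ln(1 − (4/3)·0.370370) = −0.75 · ln(0.506173) = −0.75 · (-0.680877) = 0.5107.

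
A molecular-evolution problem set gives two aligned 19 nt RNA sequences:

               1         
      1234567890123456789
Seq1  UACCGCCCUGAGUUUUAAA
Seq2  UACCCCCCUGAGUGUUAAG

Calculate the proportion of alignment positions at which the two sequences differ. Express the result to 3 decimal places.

0.158

Mismatches occur at site 5 (G/C), site 14 (U/G), site 19 (A/G).
There are 3 differences over 19 sites, so p = 3/19 = 0.158.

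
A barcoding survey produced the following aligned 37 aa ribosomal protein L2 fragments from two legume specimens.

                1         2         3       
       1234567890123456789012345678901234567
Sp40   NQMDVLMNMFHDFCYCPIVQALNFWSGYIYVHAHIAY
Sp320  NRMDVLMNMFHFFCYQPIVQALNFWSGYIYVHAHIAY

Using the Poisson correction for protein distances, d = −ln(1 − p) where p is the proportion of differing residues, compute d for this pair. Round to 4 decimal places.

Differing sites — 2:Q/R; 12:D/F; 16:C/Q.
p = 3/37 = 0.081081.
d = −ln(1 − 0.081081) = −ln(0.918919) = 0.0846.

0.0846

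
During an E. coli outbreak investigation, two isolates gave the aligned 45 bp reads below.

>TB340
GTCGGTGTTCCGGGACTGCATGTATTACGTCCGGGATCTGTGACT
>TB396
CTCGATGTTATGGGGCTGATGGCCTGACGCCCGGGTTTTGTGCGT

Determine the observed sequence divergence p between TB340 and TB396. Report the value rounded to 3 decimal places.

0.356

Mismatches occur at site 1 (G↔C), site 5 (G↔A), site 10 (C↔A), site 11 (C↔T), site 15 (A↔G), site 19 (C↔A), site 20 (A↔T), site 21 (T↔G), site 23 (T↔C), site 24 (A↔C), site 26 (T↔G), site 30 (T↔C), site 36 (A↔T), site 38 (C↔T), site 43 (A↔C), site 44 (C↔G).
There are 16 differences over 45 sites, so p = 16/45 = 0.356.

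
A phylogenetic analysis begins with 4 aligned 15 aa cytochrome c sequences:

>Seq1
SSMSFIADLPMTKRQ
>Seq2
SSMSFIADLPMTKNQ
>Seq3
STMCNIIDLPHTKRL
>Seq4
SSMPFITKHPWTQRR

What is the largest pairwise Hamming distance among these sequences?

9

Pairwise Hamming distances:
  Seq1 vs Seq2: 1
  Seq1 vs Seq3: 6
  Seq1 vs Seq4: 7
  Seq2 vs Seq3: 7
  Seq2 vs Seq4: 8
  Seq3 vs Seq4: 9
The largest is 9, between Seq3 and Seq4.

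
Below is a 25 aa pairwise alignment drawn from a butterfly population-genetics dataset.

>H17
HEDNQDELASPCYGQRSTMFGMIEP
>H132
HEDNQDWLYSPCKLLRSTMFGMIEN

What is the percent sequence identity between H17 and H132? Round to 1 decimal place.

76.0%

The sequences differ at positions 7 (E/W), 9 (A/Y), 13 (Y/K), 14 (G/L), 15 (Q/L), 25 (P/N).
19 of the 25 sites match, so the percent identity is 19/25 × 100 = 76.0%.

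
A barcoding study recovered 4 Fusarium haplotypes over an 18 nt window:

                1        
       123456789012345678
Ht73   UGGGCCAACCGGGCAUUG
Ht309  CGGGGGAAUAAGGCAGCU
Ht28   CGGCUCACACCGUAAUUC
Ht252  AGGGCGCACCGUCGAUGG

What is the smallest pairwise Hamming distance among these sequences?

7

Pairwise Hamming distances:
  Ht73 vs Ht309: 9
  Ht73 vs Ht28: 9
  Ht73 vs Ht252: 7
  Ht309 vs Ht28: 12
  Ht309 vs Ht252: 12
  Ht28 vs Ht252: 13
The smallest is 7, between Ht73 and Ht252.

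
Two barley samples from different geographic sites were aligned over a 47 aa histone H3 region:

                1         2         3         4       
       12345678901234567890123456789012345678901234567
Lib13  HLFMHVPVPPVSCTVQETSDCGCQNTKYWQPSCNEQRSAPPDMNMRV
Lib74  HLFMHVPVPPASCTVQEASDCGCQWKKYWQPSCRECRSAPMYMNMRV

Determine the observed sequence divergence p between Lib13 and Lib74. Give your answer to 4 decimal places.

Differing sites — 11:V/A; 18:T/A; 25:N/W; 26:T/K; 34:N/R; 36:Q/C; 41:P/M; 42:D/Y.
There are 8 differences over 47 sites, so p = 8/47 = 0.1702.

0.1702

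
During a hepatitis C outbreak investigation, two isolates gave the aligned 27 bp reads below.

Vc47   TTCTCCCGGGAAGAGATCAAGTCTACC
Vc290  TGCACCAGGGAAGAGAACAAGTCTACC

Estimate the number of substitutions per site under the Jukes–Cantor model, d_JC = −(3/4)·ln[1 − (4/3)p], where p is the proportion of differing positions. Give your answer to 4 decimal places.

The sequences differ at positions 2 (T/G), 4 (T/A), 7 (C/A), 17 (T/A).
p = 4/27 = 0.148148.
d = −0.75 · ln(1 − (4/3)·0.148148) = −0.75 · ln(0.802469) = −0.75 · (-0.220062) = 0.1650.

0.1650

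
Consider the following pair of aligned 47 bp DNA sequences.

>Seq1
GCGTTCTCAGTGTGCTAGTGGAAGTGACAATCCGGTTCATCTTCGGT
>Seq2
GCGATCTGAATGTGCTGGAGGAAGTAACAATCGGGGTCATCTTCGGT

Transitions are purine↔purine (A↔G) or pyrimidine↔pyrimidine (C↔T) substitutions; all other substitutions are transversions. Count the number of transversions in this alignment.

The sequences differ at positions 4 (T/A, transversion), 8 (C/G, transversion), 10 (G/A, transition), 17 (A/G, transition), 19 (T/A, transversion), 26 (G/A, transition), 33 (C/G, transversion), 36 (T/G, transversion).
Of the 8 differences, 3 transitions and 5 transversions, so the answer is 5.

5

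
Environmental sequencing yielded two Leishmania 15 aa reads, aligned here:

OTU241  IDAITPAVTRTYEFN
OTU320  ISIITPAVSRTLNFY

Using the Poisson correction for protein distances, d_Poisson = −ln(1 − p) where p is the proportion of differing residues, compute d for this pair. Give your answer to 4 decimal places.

0.5108

The sequences differ at positions 2 (D/S), 3 (A/I), 9 (T/S), 12 (Y/L), 13 (E/N), 15 (N/Y).
p = 6/15 = 0.400000.
d = −ln(1 − 0.400000) = −ln(0.600000) = 0.5108.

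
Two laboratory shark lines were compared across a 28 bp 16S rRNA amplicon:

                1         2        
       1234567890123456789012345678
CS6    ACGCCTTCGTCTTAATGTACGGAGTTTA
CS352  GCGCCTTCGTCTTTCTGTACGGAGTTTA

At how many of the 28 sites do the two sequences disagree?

The sequences differ at positions 1 (A/G), 14 (A/T), 15 (A/C).
That gives 3 mismatches out of 28 aligned sites, so the Hamming distance is 3.

3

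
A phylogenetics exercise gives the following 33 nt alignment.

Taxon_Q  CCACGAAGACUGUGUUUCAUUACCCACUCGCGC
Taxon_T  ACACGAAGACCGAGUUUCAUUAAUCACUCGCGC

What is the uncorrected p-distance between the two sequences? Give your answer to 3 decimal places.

Mismatches occur at site 1 (C↔A), site 11 (U↔C), site 13 (U↔A), site 23 (C↔A), site 24 (C↔U).
There are 5 differences over 33 sites, so p = 5/33 = 0.152.

0.152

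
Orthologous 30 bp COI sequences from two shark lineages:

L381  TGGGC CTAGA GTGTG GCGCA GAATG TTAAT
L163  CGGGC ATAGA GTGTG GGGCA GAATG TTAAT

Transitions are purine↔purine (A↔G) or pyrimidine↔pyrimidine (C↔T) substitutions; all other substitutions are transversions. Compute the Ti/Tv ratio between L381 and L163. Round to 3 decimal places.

The sequences differ at positions 1 (T/C, transition), 6 (C/A, transversion), 17 (C/G, transversion).
Of the 3 differences, 1 transition and 2 transversions, so Ti/Tv = 1/2 = 0.500.

0.500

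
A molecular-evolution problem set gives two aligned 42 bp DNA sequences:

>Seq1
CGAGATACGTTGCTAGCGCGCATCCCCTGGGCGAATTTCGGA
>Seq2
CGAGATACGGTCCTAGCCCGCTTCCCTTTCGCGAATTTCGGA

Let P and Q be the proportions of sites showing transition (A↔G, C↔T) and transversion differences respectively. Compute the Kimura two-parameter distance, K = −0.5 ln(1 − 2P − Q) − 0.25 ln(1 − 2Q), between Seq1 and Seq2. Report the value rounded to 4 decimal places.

Mismatches occur at site 10 (T/G, transversion), site 12 (G/C, transversion), site 18 (G/C, transversion), site 22 (A/T, transversion), site 27 (C/T, transition), site 29 (G/T, transversion), site 30 (G/C, transversion).
Of the 7 differences, 1 transition and 6 transversions over 42 sites: P = 1/42 = 0.023810, Q = 6/42 = 0.142857.
d = −0.5·ln(0.809523) − 0.25·ln(0.714286) = −0.5·(-0.211310) − 0.25·(-0.336472) = 0.1898.

0.1898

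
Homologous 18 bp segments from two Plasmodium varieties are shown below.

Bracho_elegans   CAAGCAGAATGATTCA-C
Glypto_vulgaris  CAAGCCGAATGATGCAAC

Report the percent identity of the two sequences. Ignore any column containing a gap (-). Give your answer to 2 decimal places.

88.24%

Excluding the 1 gap column leaves 17 comparable sites.
The sequences differ at positions 6 (A/C), 14 (T/G).
15 of the 17 comparable sites match, so the percent identity is 15/17 × 100 = 88.24%.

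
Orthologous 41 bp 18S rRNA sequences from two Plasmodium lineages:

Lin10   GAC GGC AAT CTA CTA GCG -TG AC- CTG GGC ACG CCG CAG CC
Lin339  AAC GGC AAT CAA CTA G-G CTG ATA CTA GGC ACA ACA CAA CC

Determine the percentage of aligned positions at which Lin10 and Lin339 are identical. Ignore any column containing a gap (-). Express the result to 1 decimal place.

78.9%

Excluding the 3 gap columns leaves 38 comparable sites.
The sequences differ at positions 1 (G/A), 11 (T/A), 23 (C/T), 27 (G/A), 33 (G/A), 34 (C/A), 36 (G/A), 39 (G/A).
30 of the 38 comparable sites match, so the percent identity is 30/38 × 100 = 78.9%.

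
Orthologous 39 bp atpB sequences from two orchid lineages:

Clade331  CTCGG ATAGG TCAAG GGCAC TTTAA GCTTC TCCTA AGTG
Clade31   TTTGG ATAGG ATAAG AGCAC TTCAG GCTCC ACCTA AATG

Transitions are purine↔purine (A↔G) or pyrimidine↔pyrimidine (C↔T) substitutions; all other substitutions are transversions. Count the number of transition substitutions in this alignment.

Differing sites — 1:C/T (Ti); 3:C/T (Ti); 11:T/A (Tv); 12:C/T (Ti); 16:G/A (Ti); 23:T/C (Ti); 25:A/G (Ti); 29:T/C (Ti); 31:T/A (Tv); 37:G/A (Ti).
Of the 10 differences, 8 transitions and 2 transversions, so the answer is 8.

8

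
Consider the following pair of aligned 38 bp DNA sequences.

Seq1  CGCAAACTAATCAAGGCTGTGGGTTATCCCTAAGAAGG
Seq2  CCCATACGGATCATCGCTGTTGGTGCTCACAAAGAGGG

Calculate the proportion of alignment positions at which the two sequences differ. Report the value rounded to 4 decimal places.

The sequences differ at positions 2 (G/C), 5 (A/T), 8 (T/G), 9 (A/G), 14 (A/T), 15 (G/C), 21 (G/T), 25 (T/G), 26 (A/C), 29 (C/A), 31 (T/A), 36 (A/G).
There are 12 differences over 38 sites, so p = 12/38 = 0.3158.

0.3158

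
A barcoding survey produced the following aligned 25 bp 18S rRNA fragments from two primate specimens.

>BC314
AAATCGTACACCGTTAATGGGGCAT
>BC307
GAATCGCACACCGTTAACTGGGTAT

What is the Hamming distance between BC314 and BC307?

Differing sites — 1:A/G; 7:T/C; 18:T/C; 19:G/T; 23:C/T.
That gives 5 mismatches out of 25 aligned sites, so the Hamming distance is 5.

5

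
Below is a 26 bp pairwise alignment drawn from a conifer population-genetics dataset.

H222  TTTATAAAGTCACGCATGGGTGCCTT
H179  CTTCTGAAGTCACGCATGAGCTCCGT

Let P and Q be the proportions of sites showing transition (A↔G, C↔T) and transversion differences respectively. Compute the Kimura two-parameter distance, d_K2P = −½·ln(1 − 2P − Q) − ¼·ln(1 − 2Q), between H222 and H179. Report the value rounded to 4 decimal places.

0.3406

Differing sites — 1:T/C (Ti); 4:A/C (Tv); 6:A/G (Ti); 19:G/A (Ti); 21:T/C (Ti); 22:G/T (Tv); 25:T/G (Tv).
Of the 7 differences, 4 transitions and 3 transversions over 26 sites: P = 4/26 = 0.153846, Q = 3/26 = 0.115385.
d = −0.5·ln(0.576923) − 0.25·ln(0.769230) = −0.5·(-0.550046) − 0.25·(-0.262365) = 0.3406.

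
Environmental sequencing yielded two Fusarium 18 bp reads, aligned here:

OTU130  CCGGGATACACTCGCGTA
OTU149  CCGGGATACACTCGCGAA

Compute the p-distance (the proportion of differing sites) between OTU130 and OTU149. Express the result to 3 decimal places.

0.056

The sequences differ at position 17 (T/A).
There are 1 differences over 18 sites, so p = 1/18 = 0.056.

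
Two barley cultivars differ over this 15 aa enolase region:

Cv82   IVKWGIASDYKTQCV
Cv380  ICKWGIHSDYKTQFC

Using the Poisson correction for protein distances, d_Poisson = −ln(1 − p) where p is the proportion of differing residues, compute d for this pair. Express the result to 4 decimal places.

0.3102

The sequences differ at positions 2 (V/C), 7 (A/H), 14 (C/F), 15 (V/C).
p = 4/15 = 0.266667.
d = −ln(1 − 0.266667) = −ln(0.733333) = 0.3102.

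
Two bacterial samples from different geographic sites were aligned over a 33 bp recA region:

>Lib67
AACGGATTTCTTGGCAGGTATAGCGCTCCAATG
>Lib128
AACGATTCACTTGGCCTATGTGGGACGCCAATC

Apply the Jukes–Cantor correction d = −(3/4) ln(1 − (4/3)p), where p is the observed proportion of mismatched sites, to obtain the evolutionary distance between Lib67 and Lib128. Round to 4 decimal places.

0.5587

Differing sites — 5:G/A; 6:A/T; 8:T/C; 9:T/A; 16:A/C; 17:G/T; 18:G/A; 20:A/G; 22:A/G; 24:C/G; 25:G/A; 27:T/G; 33:G/C.
p = 13/33 = 0.393939.
d = −0.75 · ln(1 − (4/3)·0.393939) = −0.75 · ln(0.474748) = −0.75 · (-0.744971) = 0.5587.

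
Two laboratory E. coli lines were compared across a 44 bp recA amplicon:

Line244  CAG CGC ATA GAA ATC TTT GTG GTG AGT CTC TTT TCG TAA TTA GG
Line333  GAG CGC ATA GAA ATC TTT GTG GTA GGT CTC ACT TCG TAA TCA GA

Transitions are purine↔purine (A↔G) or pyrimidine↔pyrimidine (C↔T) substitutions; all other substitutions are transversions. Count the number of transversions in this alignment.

Mismatches occur at site 1 (C→G, transversion), site 24 (G→A, transition), site 25 (A→G, transition), site 31 (T→A, transversion), site 32 (T→C, transition), site 41 (T→C, transition), site 44 (G→A, transition).
Of the 7 differences, 5 transitions and 2 transversions, so the answer is 2.

2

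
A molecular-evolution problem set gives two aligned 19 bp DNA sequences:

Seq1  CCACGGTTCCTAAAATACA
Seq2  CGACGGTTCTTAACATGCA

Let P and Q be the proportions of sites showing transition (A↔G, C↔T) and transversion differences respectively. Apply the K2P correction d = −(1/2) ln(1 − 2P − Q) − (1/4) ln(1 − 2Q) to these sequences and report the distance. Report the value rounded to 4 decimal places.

0.2488

Differing sites — 2:C/G (Tv); 10:C/T (Ti); 14:A/C (Tv); 17:A/G (Ti).
Of the 4 differences, 2 transitions and 2 transversions over 19 sites: P = 2/19 = 0.105263, Q = 2/19 = 0.105263.
d = −0.5·ln(0.684211) − 0.25·ln(0.789474) = −0.5·(-0.379489) − 0.25·(-0.236388) = 0.2488.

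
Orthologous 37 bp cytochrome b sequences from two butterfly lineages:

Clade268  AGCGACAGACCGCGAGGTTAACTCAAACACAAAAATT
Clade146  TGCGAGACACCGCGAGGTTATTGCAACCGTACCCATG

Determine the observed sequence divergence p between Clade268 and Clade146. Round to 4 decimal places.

0.3514

The sequences differ at positions 1 (A/T), 6 (C/G), 8 (G/C), 21 (A/T), 22 (C/T), 23 (T/G), 27 (A/C), 29 (A/G), 30 (C/T), 32 (A/C), 33 (A/C), 34 (A/C), 37 (T/G).
There are 13 differences over 37 sites, so p = 13/37 = 0.3514.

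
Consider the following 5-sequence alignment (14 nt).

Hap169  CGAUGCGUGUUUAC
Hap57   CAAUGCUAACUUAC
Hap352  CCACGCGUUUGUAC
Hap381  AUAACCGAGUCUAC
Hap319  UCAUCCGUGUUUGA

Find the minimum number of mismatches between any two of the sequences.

Pairwise Hamming distances:
  Hap169 vs Hap57: 5
  Hap169 vs Hap352: 4
  Hap169 vs Hap381: 6
  Hap169 vs Hap319: 5
  Hap57 vs Hap352: 7
  Hap57 vs Hap381: 8
  Hap57 vs Hap319: 9
  Hap352 vs Hap381: 7
  Hap352 vs Hap319: 7
  Hap381 vs Hap319: 7
The smallest is 4, between Hap169 and Hap352.

4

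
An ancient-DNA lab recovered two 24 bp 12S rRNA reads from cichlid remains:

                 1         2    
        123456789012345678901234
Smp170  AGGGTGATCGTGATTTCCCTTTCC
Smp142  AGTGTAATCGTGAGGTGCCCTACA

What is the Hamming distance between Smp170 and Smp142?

8

The sequences differ at positions 3 (G/T), 6 (G/A), 14 (T/G), 15 (T/G), 17 (C/G), 20 (T/C), 22 (T/A), 24 (C/A).
That gives 8 mismatches out of 24 aligned sites, so the Hamming distance is 8.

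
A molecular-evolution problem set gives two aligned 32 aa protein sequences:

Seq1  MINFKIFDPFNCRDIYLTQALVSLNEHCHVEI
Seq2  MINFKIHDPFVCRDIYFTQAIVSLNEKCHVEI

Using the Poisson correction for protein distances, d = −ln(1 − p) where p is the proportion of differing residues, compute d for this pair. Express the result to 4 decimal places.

0.1699

Mismatches occur at site 7 (F↔H), site 11 (N↔V), site 17 (L↔F), site 21 (L↔I), site 27 (H↔K).
p = 5/32 = 0.156250.
d = −ln(1 − 0.156250) = −ln(0.843750) = 0.1699.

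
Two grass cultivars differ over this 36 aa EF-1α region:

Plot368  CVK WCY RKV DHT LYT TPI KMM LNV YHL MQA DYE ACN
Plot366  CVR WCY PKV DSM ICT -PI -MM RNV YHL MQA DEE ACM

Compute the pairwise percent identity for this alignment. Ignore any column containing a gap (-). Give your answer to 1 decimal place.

Excluding the 2 gap columns leaves 34 comparable sites.
Mismatches occur at site 3 (K/R), site 7 (R/P), site 11 (H/S), site 12 (T/M), site 13 (L/I), site 14 (Y/C), site 22 (L/R), site 32 (Y/E), site 36 (N/M).
25 of the 34 comparable sites match, so the percent identity is 25/34 × 100 = 73.5%.

73.5%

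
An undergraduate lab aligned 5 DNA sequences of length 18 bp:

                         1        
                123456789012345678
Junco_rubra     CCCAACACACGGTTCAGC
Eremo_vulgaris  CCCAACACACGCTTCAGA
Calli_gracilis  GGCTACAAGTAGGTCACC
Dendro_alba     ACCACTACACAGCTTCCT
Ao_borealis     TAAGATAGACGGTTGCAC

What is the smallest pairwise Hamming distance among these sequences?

2

Pairwise Hamming distances:
  Junco_rubra vs Eremo_vulgaris: 2
  Junco_rubra vs Calli_gracilis: 9
  Junco_rubra vs Dendro_alba: 9
  Junco_rubra vs Ao_borealis: 9
  Eremo_vulgaris vs Calli_gracilis: 11
  Eremo_vulgaris vs Dendro_alba: 10
  Eremo_vulgaris vs Ao_borealis: 11
  Calli_gracilis vs Dendro_alba: 12
  Calli_gracilis vs Ao_borealis: 13
  Dendro_alba vs Ao_borealis: 11
The smallest is 2, between Junco_rubra and Eremo_vulgaris.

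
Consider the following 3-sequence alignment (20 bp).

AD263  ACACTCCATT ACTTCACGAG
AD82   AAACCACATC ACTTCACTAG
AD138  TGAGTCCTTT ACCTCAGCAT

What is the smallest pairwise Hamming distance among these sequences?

5

Pairwise Hamming distances:
  AD263 vs AD82: 5
  AD263 vs AD138: 8
  AD82 vs AD138: 11
The smallest is 5, between AD263 and AD82.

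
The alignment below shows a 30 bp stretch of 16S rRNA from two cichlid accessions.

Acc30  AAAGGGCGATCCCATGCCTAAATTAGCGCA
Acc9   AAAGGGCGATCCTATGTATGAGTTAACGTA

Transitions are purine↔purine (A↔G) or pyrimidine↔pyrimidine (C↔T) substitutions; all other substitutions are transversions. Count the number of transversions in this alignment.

1

The sequences differ at positions 13 (C/T, transition), 17 (C/T, transition), 18 (C/A, transversion), 20 (A/G, transition), 22 (A/G, transition), 26 (G/A, transition), 29 (C/T, transition).
Of the 7 differences, 6 transitions and 1 transversion, so the answer is 1.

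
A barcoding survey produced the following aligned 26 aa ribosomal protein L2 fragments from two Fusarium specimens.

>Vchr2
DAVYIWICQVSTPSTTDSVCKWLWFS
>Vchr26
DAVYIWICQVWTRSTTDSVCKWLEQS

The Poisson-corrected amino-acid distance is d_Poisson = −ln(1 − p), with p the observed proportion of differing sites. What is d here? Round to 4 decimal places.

0.1671

Mismatches occur at site 11 (S→W), site 13 (P→R), site 24 (W→E), site 25 (F→Q).
p = 4/26 = 0.153846.
d = −ln(1 − 0.153846) = −ln(0.846154) = 0.1671.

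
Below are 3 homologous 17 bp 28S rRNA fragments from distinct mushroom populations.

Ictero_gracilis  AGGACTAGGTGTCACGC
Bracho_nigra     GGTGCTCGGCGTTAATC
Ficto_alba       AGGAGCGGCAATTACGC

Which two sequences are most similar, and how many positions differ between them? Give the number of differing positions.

7

Pairwise Hamming distances:
  Ictero_gracilis vs Bracho_nigra: 8
  Ictero_gracilis vs Ficto_alba: 7
  Bracho_nigra vs Ficto_alba: 11
The smallest is 7, between Ictero_gracilis and Ficto_alba.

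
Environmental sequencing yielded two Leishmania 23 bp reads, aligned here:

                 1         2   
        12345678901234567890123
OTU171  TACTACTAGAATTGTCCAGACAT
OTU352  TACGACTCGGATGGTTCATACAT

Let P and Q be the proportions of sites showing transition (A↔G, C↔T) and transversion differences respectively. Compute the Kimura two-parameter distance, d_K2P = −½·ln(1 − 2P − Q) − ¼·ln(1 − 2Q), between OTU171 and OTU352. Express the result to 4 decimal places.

The sequences differ at positions 4 (T/G, transversion), 8 (A/C, transversion), 10 (A/G, transition), 13 (T/G, transversion), 16 (C/T, transition), 19 (G/T, transversion).
Of the 6 differences, 2 transitions and 4 transversions over 23 sites: P = 2/23 = 0.086957, Q = 4/23 = 0.173913.
d = −0.5·ln(0.652173) − 0.25·ln(0.652174) = −0.5·(-0.427445) − 0.25·(-0.427444) = 0.3206.

0.3206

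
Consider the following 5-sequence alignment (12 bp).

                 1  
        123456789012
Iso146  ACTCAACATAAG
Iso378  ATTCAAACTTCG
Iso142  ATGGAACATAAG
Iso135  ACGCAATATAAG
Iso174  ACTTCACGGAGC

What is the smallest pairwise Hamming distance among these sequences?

2

Pairwise Hamming distances:
  Iso146 vs Iso378: 5
  Iso146 vs Iso142: 3
  Iso146 vs Iso135: 2
  Iso146 vs Iso174: 6
  Iso378 vs Iso142: 6
  Iso378 vs Iso135: 6
  Iso378 vs Iso174: 9
  Iso142 vs Iso135: 3
  Iso142 vs Iso174: 8
  Iso135 vs Iso174: 8
The smallest is 2, between Iso146 and Iso135.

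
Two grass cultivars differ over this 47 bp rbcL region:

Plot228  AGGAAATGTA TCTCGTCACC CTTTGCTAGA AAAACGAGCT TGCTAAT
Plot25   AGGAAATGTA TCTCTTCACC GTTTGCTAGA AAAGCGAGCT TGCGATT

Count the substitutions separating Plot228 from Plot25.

Mismatches occur at site 15 (G→T), site 21 (C→G), site 34 (A→G), site 44 (T→G), site 46 (A→T).
That gives 5 mismatches out of 47 aligned sites, so the Hamming distance is 5.

5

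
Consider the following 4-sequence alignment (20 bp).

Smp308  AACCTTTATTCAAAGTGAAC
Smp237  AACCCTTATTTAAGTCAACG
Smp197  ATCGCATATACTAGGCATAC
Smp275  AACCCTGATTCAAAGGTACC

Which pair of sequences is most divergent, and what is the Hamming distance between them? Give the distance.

Pairwise Hamming distances:
  Smp308 vs Smp237: 8
  Smp308 vs Smp197: 10
  Smp308 vs Smp275: 5
  Smp237 vs Smp197: 10
  Smp237 vs Smp275: 7
  Smp197 vs Smp275: 11
The largest is 11, between Smp197 and Smp275.

11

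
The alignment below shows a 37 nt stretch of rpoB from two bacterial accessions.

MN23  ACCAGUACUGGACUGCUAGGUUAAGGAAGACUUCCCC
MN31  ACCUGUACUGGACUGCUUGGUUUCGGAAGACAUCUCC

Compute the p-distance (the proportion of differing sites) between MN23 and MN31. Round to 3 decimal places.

Mismatches occur at site 4 (A/U), site 18 (A/U), site 23 (A/U), site 24 (A/C), site 32 (U/A), site 35 (C/U).
There are 6 differences over 37 sites, so p = 6/37 = 0.162.

0.162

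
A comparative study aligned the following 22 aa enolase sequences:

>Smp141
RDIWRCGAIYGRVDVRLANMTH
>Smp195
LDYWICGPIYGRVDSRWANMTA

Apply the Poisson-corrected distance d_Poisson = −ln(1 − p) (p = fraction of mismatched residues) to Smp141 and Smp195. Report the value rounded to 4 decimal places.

0.3830

Differing sites — 1:R/L; 3:I/Y; 5:R/I; 8:A/P; 15:V/S; 17:L/W; 22:H/A.
p = 7/22 = 0.318182.
d = −ln(1 − 0.318182) = −ln(0.681818) = 0.3830.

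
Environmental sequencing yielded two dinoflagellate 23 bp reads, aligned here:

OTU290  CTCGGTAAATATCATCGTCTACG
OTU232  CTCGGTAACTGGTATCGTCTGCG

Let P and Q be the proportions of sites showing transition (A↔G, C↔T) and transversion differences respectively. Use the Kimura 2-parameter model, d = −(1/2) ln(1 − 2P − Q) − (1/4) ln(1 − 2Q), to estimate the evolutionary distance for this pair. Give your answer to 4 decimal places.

Differing sites — 9:A/C (Tv); 11:A/G (Ti); 12:T/G (Tv); 13:C/T (Ti); 21:A/G (Ti).
Of the 5 differences, 3 transitions and 2 transversions over 23 sites: P = 3/23 = 0.130435, Q = 2/23 = 0.086957.
d = −0.5·ln(0.652173) − 0.25·ln(0.826086) = −0.5·(-0.427445) − 0.25·(-0.191056) = 0.2615.

0.2615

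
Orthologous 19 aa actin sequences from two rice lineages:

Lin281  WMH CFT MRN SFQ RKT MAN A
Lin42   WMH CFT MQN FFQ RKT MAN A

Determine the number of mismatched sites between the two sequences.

2

The sequences differ at positions 8 (R/Q), 10 (S/F).
That gives 2 mismatches out of 19 aligned sites, so the Hamming distance is 2.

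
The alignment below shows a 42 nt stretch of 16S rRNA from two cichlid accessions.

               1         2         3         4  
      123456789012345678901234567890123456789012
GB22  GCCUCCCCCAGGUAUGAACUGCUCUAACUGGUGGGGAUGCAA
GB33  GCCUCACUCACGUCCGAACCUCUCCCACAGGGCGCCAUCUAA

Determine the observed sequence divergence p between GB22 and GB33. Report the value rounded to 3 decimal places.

0.381

The sequences differ at positions 6 (C/A), 8 (C/U), 11 (G/C), 14 (A/C), 15 (U/C), 20 (U/C), 21 (G/U), 25 (U/C), 26 (A/C), 29 (U/A), 32 (U/G), 33 (G/C), 35 (G/C), 36 (G/C), 39 (G/C), 40 (C/U).
There are 16 differences over 42 sites, so p = 16/42 = 0.381.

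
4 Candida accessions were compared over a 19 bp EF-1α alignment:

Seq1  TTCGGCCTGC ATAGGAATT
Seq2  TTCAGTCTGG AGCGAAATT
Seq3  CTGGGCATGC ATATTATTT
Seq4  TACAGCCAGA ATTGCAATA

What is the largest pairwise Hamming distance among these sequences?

Pairwise Hamming distances:
  Seq1 vs Seq2: 6
  Seq1 vs Seq3: 6
  Seq1 vs Seq4: 7
  Seq2 vs Seq3: 11
  Seq2 vs Seq4: 8
  Seq3 vs Seq4: 12
The largest is 12, between Seq3 and Seq4.

12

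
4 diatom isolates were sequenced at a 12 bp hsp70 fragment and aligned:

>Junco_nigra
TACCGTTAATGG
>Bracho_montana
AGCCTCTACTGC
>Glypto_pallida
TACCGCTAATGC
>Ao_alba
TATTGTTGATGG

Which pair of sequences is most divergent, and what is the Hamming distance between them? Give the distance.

9

Pairwise Hamming distances:
  Junco_nigra vs Bracho_montana: 6
  Junco_nigra vs Glypto_pallida: 2
  Junco_nigra vs Ao_alba: 3
  Bracho_montana vs Glypto_pallida: 4
  Bracho_montana vs Ao_alba: 9
  Glypto_pallida vs Ao_alba: 5
The largest is 9, between Bracho_montana and Ao_alba.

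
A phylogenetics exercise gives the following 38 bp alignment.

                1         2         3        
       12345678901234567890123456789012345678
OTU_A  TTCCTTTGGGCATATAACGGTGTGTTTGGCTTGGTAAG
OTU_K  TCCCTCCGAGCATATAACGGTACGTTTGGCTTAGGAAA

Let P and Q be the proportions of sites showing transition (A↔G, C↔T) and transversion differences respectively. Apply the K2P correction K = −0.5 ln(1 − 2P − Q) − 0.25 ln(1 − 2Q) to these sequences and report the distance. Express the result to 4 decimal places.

The sequences differ at positions 2 (T/C, transition), 6 (T/C, transition), 7 (T/C, transition), 9 (G/A, transition), 22 (G/A, transition), 23 (T/C, transition), 33 (G/A, transition), 35 (T/G, transversion), 38 (G/A, transition).
Of the 9 differences, 8 transitions and 1 transversion over 38 sites: P = 8/38 = 0.210526, Q = 1/38 = 0.026316.
d = −0.5·ln(0.552632) − 0.25·ln(0.947368) = −0.5·(-0.593063) − 0.25·(-0.054068) = 0.3100.

0.3100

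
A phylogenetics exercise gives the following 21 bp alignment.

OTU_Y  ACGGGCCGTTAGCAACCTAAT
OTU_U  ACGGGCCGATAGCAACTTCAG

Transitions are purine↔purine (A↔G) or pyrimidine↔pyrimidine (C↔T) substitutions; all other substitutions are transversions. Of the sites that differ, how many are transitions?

1

The sequences differ at positions 9 (T/A, transversion), 17 (C/T, transition), 19 (A/C, transversion), 21 (T/G, transversion).
Of the 4 differences, 1 transition and 3 transversions, so the answer is 1.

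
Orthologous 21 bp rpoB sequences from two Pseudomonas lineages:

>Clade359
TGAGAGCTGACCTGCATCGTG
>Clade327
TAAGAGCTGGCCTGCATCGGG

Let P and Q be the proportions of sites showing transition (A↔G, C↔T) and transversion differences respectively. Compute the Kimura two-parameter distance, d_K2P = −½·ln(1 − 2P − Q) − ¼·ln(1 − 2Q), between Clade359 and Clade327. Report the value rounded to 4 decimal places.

Mismatches occur at site 2 (G↔A, transition), site 10 (A↔G, transition), site 20 (T↔G, transversion).
Of the 3 differences, 2 transitions and 1 transversion over 21 sites: P = 2/21 = 0.095238, Q = 1/21 = 0.047619.
d = −0.5·ln(0.761905) − 0.25·ln(0.904762) = −0.5·(-0.271933) − 0.25·(-0.100083) = 0.1610.

0.1610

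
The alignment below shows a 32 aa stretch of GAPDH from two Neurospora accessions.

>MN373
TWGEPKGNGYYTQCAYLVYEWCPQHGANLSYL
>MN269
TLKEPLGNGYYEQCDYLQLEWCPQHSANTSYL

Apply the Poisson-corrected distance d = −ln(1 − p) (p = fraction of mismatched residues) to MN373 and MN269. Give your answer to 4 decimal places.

0.3302

Mismatches occur at site 2 (W→L), site 3 (G→K), site 6 (K→L), site 12 (T→E), site 15 (A→D), site 18 (V→Q), site 19 (Y→L), site 26 (G→S), site 29 (L→T).
p = 9/32 = 0.281250.
d = −ln(1 − 0.281250) = −ln(0.718750) = 0.3302.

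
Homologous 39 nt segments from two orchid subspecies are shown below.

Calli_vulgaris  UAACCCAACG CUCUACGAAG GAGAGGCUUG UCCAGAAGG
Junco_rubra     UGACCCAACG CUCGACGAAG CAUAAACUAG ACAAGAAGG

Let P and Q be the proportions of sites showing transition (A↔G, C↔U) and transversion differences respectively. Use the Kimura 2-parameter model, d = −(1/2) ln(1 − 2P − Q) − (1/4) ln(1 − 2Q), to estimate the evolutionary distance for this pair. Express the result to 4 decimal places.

The sequences differ at positions 2 (A/G, transition), 14 (U/G, transversion), 21 (G/C, transversion), 23 (G/U, transversion), 25 (G/A, transition), 26 (G/A, transition), 29 (U/A, transversion), 31 (U/A, transversion), 33 (C/A, transversion).
Of the 9 differences, 3 transitions and 6 transversions over 39 sites: P = 3/39 = 0.076923, Q = 6/39 = 0.153846.
d = −0.5·ln(0.692308) − 0.25·ln(0.692308) = −0.5·(-0.367724) − 0.25·(-0.367724) = 0.2758.

0.2758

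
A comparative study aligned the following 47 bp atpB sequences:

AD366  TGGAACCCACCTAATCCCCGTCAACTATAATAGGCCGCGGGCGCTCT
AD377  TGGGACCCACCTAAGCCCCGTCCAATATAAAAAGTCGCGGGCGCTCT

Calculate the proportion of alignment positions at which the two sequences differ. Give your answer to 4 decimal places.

0.1489

Differing sites — 4:A/G; 15:T/G; 23:A/C; 25:C/A; 31:T/A; 33:G/A; 35:C/T.
There are 7 differences over 47 sites, so p = 7/47 = 0.1489.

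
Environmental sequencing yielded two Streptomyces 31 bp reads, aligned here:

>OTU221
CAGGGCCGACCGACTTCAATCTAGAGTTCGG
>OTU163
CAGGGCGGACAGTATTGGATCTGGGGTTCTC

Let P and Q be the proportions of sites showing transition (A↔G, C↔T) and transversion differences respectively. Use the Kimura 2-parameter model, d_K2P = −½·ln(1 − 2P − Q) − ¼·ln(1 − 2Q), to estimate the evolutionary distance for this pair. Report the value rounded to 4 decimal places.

0.4220

The sequences differ at positions 7 (C/G, transversion), 11 (C/A, transversion), 13 (A/T, transversion), 14 (C/A, transversion), 17 (C/G, transversion), 18 (A/G, transition), 23 (A/G, transition), 25 (A/G, transition), 30 (G/T, transversion), 31 (G/C, transversion).
Of the 10 differences, 3 transitions and 7 transversions over 31 sites: P = 3/31 = 0.096774, Q = 7/31 = 0.225806.
d = −0.5·ln(0.580646) − 0.25·ln(0.548388) = −0.5·(-0.543614) − 0.25·(-0.600772) = 0.4220.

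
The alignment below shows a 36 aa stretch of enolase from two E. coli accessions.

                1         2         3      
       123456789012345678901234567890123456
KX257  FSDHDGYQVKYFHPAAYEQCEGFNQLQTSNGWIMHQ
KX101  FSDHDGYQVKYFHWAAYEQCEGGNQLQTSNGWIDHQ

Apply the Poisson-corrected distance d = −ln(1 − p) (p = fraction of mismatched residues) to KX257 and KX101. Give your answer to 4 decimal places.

0.0870

The sequences differ at positions 14 (P/W), 23 (F/G), 34 (M/D).
p = 3/36 = 0.083333.
d = −ln(1 − 0.083333) = −ln(0.916667) = 0.0870.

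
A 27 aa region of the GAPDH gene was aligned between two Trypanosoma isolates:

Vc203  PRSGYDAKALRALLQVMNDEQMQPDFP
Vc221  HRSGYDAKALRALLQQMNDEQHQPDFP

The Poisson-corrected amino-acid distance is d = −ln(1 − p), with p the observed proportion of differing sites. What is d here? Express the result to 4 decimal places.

0.1178

Differing sites — 1:P/H; 16:V/Q; 22:M/H.
p = 3/27 = 0.111111.
d = −ln(1 − 0.111111) = −ln(0.888889) = 0.1178.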